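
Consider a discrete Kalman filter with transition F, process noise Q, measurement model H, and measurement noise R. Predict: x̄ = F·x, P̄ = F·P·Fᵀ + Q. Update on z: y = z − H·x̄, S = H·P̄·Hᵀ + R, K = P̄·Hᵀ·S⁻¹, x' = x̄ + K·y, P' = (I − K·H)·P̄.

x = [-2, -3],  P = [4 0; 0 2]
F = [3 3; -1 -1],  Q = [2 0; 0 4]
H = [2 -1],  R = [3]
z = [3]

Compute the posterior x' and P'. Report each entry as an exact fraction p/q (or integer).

x̄ = F·x = [-15, 5]
P̄ = F·P·Fᵀ + Q = [56 -18; -18 10]
y = z − H·x̄ = [38]
S = H·P̄·Hᵀ + R = [309]
K = P̄·Hᵀ·S⁻¹ = [130/309; -46/309]
x' = x̄ + K·y = [305/309, -203/309]
P' = (I − K·H)·P̄ = [404/309 418/309; 418/309 974/309]

x' = [305/309, -203/309]
P' = [404/309 418/309; 418/309 974/309]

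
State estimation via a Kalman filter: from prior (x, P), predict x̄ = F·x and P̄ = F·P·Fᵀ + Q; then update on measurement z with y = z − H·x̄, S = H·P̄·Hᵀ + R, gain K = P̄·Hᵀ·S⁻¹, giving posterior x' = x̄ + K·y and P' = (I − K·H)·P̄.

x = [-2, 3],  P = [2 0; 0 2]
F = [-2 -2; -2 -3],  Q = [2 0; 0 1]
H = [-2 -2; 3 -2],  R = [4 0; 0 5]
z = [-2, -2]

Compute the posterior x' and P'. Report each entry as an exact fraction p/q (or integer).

x' = [86/435, 847/1305]
P' = [48/145 31/435; 31/435 1339/2610]

x̄ = F·x = [-2, -5]
P̄ = F·P·Fᵀ + Q = [18 20; 20 27]
y = z − H·x̄ = [-16, -6]
S = H·P̄·Hᵀ + R = [344 -40; -40 35]
K = P̄·Hᵀ·S⁻¹ = [-35/174 74/435; -305/1044 -212/1305]
x' = x̄ + K·y = [86/435, 847/1305]
P' = (I − K·H)·P̄ = [48/145 31/435; 31/435 1339/2610]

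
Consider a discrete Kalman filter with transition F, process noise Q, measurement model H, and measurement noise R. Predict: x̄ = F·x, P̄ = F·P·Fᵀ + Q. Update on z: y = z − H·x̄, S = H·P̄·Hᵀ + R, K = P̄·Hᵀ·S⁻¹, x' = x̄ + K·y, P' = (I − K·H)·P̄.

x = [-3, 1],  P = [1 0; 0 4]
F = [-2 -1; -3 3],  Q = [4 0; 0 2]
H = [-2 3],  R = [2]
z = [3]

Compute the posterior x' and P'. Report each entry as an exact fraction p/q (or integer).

x̄ = F·x = [5, 12]
P̄ = F·P·Fᵀ + Q = [12 -6; -6 47]
y = z − H·x̄ = [-23]
S = H·P̄·Hᵀ + R = [545]
K = P̄·Hᵀ·S⁻¹ = [-42/545; 153/545]
x' = x̄ + K·y = [3691/545, 3021/545]
P' = (I − K·H)·P̄ = [4776/545 3156/545; 3156/545 2206/545]

x' = [3691/545, 3021/545]
P' = [4776/545 3156/545; 3156/545 2206/545]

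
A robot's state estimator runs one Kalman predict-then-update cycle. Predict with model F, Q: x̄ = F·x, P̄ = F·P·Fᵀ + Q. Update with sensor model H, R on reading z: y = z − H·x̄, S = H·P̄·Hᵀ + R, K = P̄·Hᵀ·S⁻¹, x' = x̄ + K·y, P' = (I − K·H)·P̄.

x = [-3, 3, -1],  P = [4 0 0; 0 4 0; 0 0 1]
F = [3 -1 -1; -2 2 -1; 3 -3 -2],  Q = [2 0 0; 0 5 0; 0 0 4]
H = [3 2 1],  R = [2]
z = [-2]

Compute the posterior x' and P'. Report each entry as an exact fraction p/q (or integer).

x̄ = F·x = [-11, 13, -16]
P̄ = F·P·Fᵀ + Q = [43 -31 50; -31 38 -46; 50 -46 80]
y = z − H·x̄ = [21]
S = H·P̄·Hᵀ + R = [365]
K = P̄·Hᵀ·S⁻¹ = [117/365; -63/365; 138/365]
x' = x̄ + K·y = [-1558/365, 3422/365, -2942/365]
P' = (I − K·H)·P̄ = [2006/365 -3944/365 2104/365; -3944/365 9901/365 -8096/365; 2104/365 -8096/365 10156/365]

x' = [-1558/365, 3422/365, -2942/365]
P' = [2006/365 -3944/365 2104/365; -3944/365 9901/365 -8096/365; 2104/365 -8096/365 10156/365]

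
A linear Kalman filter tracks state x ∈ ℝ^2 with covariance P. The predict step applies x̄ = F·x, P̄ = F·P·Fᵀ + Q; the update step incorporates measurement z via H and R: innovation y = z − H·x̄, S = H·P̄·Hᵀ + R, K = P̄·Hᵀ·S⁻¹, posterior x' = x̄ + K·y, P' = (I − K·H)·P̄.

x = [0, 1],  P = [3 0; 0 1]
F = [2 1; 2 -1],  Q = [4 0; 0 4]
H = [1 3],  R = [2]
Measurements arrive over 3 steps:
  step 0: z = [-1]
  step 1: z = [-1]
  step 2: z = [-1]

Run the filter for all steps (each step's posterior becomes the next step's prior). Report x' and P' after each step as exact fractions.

step 0: x̄ = F·x = [1, -1]
step 0: P̄ = F·P·Fᵀ + Q = [17 11; 11 17]
step 0: y = z − H·x̄ = [1]
step 0: S = H·P̄·Hᵀ + R = [238]
step 0: K = P̄·Hᵀ·S⁻¹ = [25/119; 31/119]
step 0: x' = x̄ + K·y = [144/119, -88/119]
step 0: P' = (I − K·H)·P̄ = [773/119 -241/119; -241/119 101/119]
step 1: x̄ = F·x = [200/119, 376/119]
step 1: P̄ = F·P·Fᵀ + Q = [2705/119 2991/119; 2991/119 4633/119]
step 1: y = z − H·x̄ = [-1447/119]
step 1: S = H·P̄·Hᵀ + R = [62586/119]
step 1: K = P̄·Hᵀ·S⁻¹ = [5839/31293; 2815/10431]
step 1: x' = x̄ + K·y = [-18407/31293, -1271/10431]
step 1: P' = (I − K·H)·P̄ = [138317/31293 -14071/10431; -14071/10431 2189/3477]
step 2: x̄ = F·x = [-40627/31293, -541/513]
step 2: P̄ = F·P·Fᵀ + Q = [529289/31293 8747/513; 8747/513 14213/513]
step 2: y = z − H·x̄ = [108337/31293]
step 2: S = H·P̄·Hᵀ + R = [11596214/31293]
step 2: K = P̄·Hᵀ·S⁻¹ = [1064995/5798107; 1567273/5798107]
step 2: x' = x̄ + K·y = [-3840518/5798107, -688642/5798107]
step 2: P' = (I − K·H)·P̄ = [25579061/5798107 -7816357/5798107; -7816357/5798107 3650301/5798107]

step 0: x' = [144/119, -88/119], P' = [773/119 -241/119; -241/119 101/119]
step 1: x' = [-18407/31293, -1271/10431], P' = [138317/31293 -14071/10431; -14071/10431 2189/3477]
step 2: x' = [-3840518/5798107, -688642/5798107], P' = [25579061/5798107 -7816357/5798107; -7816357/5798107 3650301/5798107]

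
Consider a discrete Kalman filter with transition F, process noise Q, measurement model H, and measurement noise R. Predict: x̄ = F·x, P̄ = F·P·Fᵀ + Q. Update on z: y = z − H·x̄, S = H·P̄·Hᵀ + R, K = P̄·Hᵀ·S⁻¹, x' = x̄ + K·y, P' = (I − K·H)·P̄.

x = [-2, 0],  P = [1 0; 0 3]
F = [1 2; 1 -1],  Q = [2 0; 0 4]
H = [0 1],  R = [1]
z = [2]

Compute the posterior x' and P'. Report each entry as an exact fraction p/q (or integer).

x̄ = F·x = [-2, -2]
P̄ = F·P·Fᵀ + Q = [15 -5; -5 8]
y = z − H·x̄ = [4]
S = H·P̄·Hᵀ + R = [9]
K = P̄·Hᵀ·S⁻¹ = [-5/9; 8/9]
x' = x̄ + K·y = [-38/9, 14/9]
P' = (I − K·H)·P̄ = [110/9 -5/9; -5/9 8/9]

x' = [-38/9, 14/9]
P' = [110/9 -5/9; -5/9 8/9]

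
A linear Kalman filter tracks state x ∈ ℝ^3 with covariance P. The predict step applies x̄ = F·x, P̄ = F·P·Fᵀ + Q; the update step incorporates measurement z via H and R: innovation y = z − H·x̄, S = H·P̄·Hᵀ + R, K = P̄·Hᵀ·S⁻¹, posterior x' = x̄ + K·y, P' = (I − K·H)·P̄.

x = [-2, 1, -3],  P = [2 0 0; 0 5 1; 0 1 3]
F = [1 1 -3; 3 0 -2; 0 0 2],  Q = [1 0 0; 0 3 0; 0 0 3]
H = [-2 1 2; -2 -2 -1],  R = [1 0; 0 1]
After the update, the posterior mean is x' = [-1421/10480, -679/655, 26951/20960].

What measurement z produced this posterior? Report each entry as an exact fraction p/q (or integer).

z = [2, 1]

x̄ = F·x = [8, 0, -6]
P̄ = F·P·Fᵀ + Q = [29 22 -16; 22 33 -12; -16 -12 15]
S = H·P̄·Hᵀ + R = [202 156; 156 328]
K = P̄·Hᵀ·S⁻¹ = [-1111/5240 -1691/10480; 119/1310 -224/655; 2501/10480 241/20960]
x' − x̄ = [-85261/10480, -679/655, 152711/20960] = K·y
y = (KᵀK)⁻¹·Kᵀ·(x' − x̄) = [30, 11]
z = y + H·x̄ = [30, 11] + [-28, -10] = [2, 1]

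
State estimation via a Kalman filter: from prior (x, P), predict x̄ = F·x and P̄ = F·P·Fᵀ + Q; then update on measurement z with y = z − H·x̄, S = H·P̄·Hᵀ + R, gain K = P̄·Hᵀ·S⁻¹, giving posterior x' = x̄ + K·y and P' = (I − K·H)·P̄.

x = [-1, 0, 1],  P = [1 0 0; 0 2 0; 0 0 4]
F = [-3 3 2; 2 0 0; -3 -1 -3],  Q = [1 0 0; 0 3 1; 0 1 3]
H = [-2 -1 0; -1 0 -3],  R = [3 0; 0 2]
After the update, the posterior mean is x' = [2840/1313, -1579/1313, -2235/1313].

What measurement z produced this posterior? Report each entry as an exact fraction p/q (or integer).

x̄ = F·x = [5, -2, 0]
P̄ = F·P·Fᵀ + Q = [44 -6 -21; -6 7 -5; -21 -5 50]
S = H·P̄·Hᵀ + R = [162 -59; -59 370]
K = P̄·Hᵀ·S⁻¹ = [-29219/56459 -1760/56459; 3089/56459 3697/56459; 9779/56459 -18125/56459]
x' − x̄ = [-3725/1313, 1047/1313, -2235/1313] = K·y
y = (KᵀK)⁻¹·Kᵀ·(x' − x̄) = [5, 8]
z = y + H·x̄ = [5, 8] + [-8, -5] = [-3, 3]

z = [-3, 3]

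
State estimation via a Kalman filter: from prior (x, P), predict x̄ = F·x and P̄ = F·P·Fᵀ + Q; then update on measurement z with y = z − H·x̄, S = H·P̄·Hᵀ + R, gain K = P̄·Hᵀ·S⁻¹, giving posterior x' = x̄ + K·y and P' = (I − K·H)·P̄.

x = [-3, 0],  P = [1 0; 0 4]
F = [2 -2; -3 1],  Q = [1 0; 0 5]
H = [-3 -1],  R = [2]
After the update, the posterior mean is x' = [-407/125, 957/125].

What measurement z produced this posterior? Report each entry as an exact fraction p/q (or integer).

x̄ = F·x = [-6, 9]
P̄ = F·P·Fᵀ + Q = [21 -14; -14 18]
S = H·P̄·Hᵀ + R = [125]
K = P̄·Hᵀ·S⁻¹ = [-49/125; 24/125]
x' − x̄ = [343/125, -168/125] = K·y
y = (KᵀK)⁻¹·Kᵀ·(x' − x̄) = [-7]
z = y + H·x̄ = [-7] + [9] = [2]

z = [2]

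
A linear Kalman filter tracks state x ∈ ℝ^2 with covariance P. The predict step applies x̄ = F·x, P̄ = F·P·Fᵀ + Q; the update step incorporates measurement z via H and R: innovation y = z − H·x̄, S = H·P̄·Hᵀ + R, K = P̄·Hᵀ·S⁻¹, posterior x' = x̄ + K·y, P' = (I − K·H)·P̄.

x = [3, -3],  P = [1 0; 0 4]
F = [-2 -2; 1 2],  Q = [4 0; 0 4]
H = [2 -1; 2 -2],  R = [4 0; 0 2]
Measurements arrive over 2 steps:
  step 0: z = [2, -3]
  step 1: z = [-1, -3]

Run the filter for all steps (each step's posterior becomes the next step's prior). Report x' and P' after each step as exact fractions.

step 0: x' = [-318/1201, 738/1201], P' = [1716/1201 1728/1201; 1728/1201 2244/1201]
step 1: x' = [-85300/374487, 432500/374487], P' = [509596/374487 505144/374487; 505144/374487 655912/374487]

step 0: x̄ = F·x = [0, -3]
step 0: P̄ = F·P·Fᵀ + Q = [24 -18; -18 21]
step 0: y = z − H·x̄ = [-1, -9]
step 0: S = H·P̄·Hᵀ + R = [193 246; 246 326]
step 0: K = P̄·Hᵀ·S⁻¹ = [426/1201 -12/1201; 303/1201 -516/1201]
step 0: x' = x̄ + K·y = [-318/1201, 738/1201]
step 0: P' = (I − K·H)·P̄ = [1716/1201 1728/1201; 1728/1201 2244/1201]
step 1: x̄ = F·x = [-840/1201, 1158/1201]
step 1: P̄ = F·P·Fᵀ + Q = [34468/1201 -22776/1201; -22776/1201 22408/1201]
step 1: y = z − H·x̄ = [1637/1201, 393/1201]
step 1: S = H·P̄·Hᵀ + R = [256188/1201 319344/1201; 319344/1201 412114/1201]
step 1: K = P̄·Hᵀ·S⁻¹ = [128512/374487 1484/124829; 88594/374487 -50256/124829]
step 1: x' = x̄ + K·y = [-85300/374487, 432500/374487]
step 1: P' = (I − K·H)·P̄ = [509596/374487 505144/374487; 505144/374487 655912/374487]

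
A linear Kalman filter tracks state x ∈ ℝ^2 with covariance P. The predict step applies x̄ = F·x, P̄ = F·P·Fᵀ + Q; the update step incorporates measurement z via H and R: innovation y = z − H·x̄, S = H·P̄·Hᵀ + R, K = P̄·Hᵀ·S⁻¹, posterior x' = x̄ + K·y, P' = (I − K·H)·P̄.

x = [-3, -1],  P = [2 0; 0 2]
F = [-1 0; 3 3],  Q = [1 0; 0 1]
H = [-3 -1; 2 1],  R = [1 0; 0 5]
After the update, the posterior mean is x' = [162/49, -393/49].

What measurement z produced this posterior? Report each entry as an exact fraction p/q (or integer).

z = [-2, -1]

x̄ = F·x = [3, -12]
P̄ = F·P·Fᵀ + Q = [3 -6; -6 37]
S = H·P̄·Hᵀ + R = [29 -25; -25 30]
K = P̄·Hᵀ·S⁻¹ = [-18/49 -15/49; 11/49 50/49]
x' − x̄ = [15/49, 195/49] = K·y
y = (KᵀK)⁻¹·Kᵀ·(x' − x̄) = [-5, 5]
z = y + H·x̄ = [-5, 5] + [3, -6] = [-2, -1]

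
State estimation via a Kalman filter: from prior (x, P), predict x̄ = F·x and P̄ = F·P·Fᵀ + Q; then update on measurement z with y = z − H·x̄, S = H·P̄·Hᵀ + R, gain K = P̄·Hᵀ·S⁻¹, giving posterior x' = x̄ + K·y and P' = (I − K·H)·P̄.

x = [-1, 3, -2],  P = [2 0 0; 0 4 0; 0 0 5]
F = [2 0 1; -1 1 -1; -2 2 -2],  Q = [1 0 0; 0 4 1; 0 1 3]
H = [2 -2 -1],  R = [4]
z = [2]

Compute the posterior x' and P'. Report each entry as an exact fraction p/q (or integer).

x' = [564/403, 4/403, 450/403]
P' = [1546/403 917/403 1002/403; 917/403 1004/403 110/403; 1002/403 110/403 2300/403]

x̄ = F·x = [-4, 6, 12]
P̄ = F·P·Fᵀ + Q = [14 -9 -18; -9 15 23; -18 23 47]
y = z − H·x̄ = [34]
S = H·P̄·Hᵀ + R = [403]
K = P̄·Hᵀ·S⁻¹ = [64/403; -71/403; -129/403]
x' = x̄ + K·y = [564/403, 4/403, 450/403]
P' = (I − K·H)·P̄ = [1546/403 917/403 1002/403; 917/403 1004/403 110/403; 1002/403 110/403 2300/403]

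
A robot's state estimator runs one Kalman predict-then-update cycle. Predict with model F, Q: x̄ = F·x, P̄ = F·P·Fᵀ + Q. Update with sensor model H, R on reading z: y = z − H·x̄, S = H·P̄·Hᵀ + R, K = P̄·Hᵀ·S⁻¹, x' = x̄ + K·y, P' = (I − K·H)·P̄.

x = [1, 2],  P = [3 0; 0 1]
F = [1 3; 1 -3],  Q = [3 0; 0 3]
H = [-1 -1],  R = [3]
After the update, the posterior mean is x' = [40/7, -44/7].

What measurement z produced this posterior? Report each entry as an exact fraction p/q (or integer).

x̄ = F·x = [7, -5]
P̄ = F·P·Fᵀ + Q = [15 -6; -6 15]
S = H·P̄·Hᵀ + R = [21]
K = P̄·Hᵀ·S⁻¹ = [-3/7; -3/7]
x' − x̄ = [-9/7, -9/7] = K·y
y = (KᵀK)⁻¹·Kᵀ·(x' − x̄) = [3]
z = y + H·x̄ = [3] + [-2] = [1]

z = [1]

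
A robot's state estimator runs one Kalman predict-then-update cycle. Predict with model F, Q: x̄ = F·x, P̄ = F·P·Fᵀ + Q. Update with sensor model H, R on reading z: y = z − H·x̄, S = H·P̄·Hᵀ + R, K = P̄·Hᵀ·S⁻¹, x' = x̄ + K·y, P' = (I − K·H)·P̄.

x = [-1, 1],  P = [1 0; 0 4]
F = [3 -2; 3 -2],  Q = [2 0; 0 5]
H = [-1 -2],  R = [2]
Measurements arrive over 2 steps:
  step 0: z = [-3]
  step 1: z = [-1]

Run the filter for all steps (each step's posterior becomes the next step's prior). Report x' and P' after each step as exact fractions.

step 0: x̄ = F·x = [-5, -5]
step 0: P̄ = F·P·Fᵀ + Q = [27 25; 25 30]
step 0: y = z − H·x̄ = [-18]
step 0: S = H·P̄·Hᵀ + R = [249]
step 0: K = P̄·Hᵀ·S⁻¹ = [-77/249; -85/249]
step 0: x' = x̄ + K·y = [47/83, 95/83]
step 0: P' = (I − K·H)·P̄ = [794/249 -320/249; -320/249 245/249]
step 1: x̄ = F·x = [-49/83, -49/83]
step 1: P̄ = F·P·Fᵀ + Q = [12464/249 11966/249; 11966/249 13211/249]
step 1: y = z − H·x̄ = [-230/83]
step 1: S = H·P̄·Hᵀ + R = [37890/83]
step 1: K = P̄·Hᵀ·S⁻¹ = [-674/2105; -6398/18945]
step 1: x' = x̄ + K·y = [125/421, 1309/3789]
step 1: P' = (I − K·H)·P̄ = [20552/6315 -8254/6315; -8254/6315 18779/18945]

step 0: x' = [47/83, 95/83], P' = [794/249 -320/249; -320/249 245/249]
step 1: x' = [125/421, 1309/3789], P' = [20552/6315 -8254/6315; -8254/6315 18779/18945]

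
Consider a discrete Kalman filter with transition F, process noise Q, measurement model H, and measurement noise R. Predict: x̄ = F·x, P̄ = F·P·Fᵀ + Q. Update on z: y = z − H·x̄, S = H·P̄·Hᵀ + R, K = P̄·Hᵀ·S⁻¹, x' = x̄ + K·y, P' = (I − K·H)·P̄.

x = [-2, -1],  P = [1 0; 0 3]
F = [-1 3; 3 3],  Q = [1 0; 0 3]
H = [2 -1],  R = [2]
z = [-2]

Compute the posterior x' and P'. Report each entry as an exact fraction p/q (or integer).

x̄ = F·x = [-1, -9]
P̄ = F·P·Fᵀ + Q = [29 24; 24 39]
y = z − H·x̄ = [-9]
S = H·P̄·Hᵀ + R = [61]
K = P̄·Hᵀ·S⁻¹ = [34/61; 9/61]
x' = x̄ + K·y = [-367/61, -630/61]
P' = (I − K·H)·P̄ = [613/61 1158/61; 1158/61 2298/61]

x' = [-367/61, -630/61]
P' = [613/61 1158/61; 1158/61 2298/61]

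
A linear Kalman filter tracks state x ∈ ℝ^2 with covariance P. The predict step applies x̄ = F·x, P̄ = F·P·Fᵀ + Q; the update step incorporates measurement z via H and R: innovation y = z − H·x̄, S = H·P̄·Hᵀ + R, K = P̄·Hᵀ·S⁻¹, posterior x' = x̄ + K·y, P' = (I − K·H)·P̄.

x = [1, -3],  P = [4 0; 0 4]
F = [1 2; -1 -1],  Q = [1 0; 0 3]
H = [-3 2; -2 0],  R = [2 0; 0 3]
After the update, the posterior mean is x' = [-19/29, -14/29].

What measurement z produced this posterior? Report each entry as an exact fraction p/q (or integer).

z = [1, 1]

x̄ = F·x = [-5, 2]
P̄ = F·P·Fᵀ + Q = [21 -12; -12 11]
S = H·P̄·Hᵀ + R = [379 174; 174 87]
K = P̄·Hᵀ·S⁻¹ = [-3/31 -260/899; 10/31 -332/899]
x' − x̄ = [126/29, -72/29] = K·y
y = (KᵀK)⁻¹·Kᵀ·(x' − x̄) = [-18, -9]
z = y + H·x̄ = [-18, -9] + [19, 10] = [1, 1]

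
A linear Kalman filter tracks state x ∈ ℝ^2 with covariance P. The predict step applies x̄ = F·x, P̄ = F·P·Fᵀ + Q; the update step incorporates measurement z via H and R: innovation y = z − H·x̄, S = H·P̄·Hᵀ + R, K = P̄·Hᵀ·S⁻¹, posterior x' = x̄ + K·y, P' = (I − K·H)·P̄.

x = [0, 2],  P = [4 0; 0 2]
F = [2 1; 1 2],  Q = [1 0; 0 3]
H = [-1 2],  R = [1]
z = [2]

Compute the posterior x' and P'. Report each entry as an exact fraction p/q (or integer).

x' = [11/8, 7/4]
P' = [583/32 147/16; 147/16 39/8]

x̄ = F·x = [2, 4]
P̄ = F·P·Fᵀ + Q = [19 12; 12 15]
y = z − H·x̄ = [-4]
S = H·P̄·Hᵀ + R = [32]
K = P̄·Hᵀ·S⁻¹ = [5/32; 9/16]
x' = x̄ + K·y = [11/8, 7/4]
P' = (I − K·H)·P̄ = [583/32 147/16; 147/16 39/8]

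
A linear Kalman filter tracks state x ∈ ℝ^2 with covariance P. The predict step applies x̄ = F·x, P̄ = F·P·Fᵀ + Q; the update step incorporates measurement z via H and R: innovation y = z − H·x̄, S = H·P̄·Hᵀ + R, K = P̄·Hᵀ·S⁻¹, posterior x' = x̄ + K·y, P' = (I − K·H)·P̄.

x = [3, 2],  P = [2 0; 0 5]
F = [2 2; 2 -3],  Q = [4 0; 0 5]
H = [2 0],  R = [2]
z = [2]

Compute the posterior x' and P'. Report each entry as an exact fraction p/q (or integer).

x' = [74/65, 396/65]
P' = [32/65 -22/65; -22/65 2802/65]

x̄ = F·x = [10, 0]
P̄ = F·P·Fᵀ + Q = [32 -22; -22 58]
y = z − H·x̄ = [-18]
S = H·P̄·Hᵀ + R = [130]
K = P̄·Hᵀ·S⁻¹ = [32/65; -22/65]
x' = x̄ + K·y = [74/65, 396/65]
P' = (I − K·H)·P̄ = [32/65 -22/65; -22/65 2802/65]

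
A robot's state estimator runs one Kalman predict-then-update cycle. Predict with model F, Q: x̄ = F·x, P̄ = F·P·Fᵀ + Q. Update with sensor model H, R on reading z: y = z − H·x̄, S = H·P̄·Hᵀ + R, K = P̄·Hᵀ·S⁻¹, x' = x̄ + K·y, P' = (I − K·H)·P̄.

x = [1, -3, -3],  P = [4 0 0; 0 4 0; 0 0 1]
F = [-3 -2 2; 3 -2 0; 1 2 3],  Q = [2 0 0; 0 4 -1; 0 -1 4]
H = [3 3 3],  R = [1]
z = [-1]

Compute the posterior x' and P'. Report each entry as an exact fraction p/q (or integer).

x' = [-165/239, 6441/478, -3139/239]
P' = [12710/239 -7012/239 -5690/239; -7012/239 18119/478 -2032/239; -5690/239 -2032/239 7725/239]

x̄ = F·x = [-3, 9, -14]
P̄ = F·P·Fᵀ + Q = [58 -20 -22; -20 56 -5; -22 -5 33]
y = z − H·x̄ = [23]
S = H·P̄·Hᵀ + R = [478]
K = P̄·Hᵀ·S⁻¹ = [24/239; 93/478; 9/239]
x' = x̄ + K·y = [-165/239, 6441/478, -3139/239]
P' = (I − K·H)·P̄ = [12710/239 -7012/239 -5690/239; -7012/239 18119/478 -2032/239; -5690/239 -2032/239 7725/239]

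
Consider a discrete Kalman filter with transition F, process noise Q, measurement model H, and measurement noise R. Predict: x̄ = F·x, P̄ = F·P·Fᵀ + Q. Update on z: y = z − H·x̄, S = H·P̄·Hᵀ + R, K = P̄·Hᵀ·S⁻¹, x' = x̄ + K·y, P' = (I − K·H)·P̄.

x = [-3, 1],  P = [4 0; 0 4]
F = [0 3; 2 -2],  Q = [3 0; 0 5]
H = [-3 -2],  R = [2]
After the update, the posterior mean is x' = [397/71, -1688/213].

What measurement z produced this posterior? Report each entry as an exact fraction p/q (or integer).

x̄ = F·x = [3, -8]
P̄ = F·P·Fᵀ + Q = [39 -24; -24 37]
S = H·P̄·Hᵀ + R = [213]
K = P̄·Hᵀ·S⁻¹ = [-23/71; -2/213]
x' − x̄ = [184/71, 16/213] = K·y
y = (KᵀK)⁻¹·Kᵀ·(x' − x̄) = [-8]
z = y + H·x̄ = [-8] + [7] = [-1]

z = [-1]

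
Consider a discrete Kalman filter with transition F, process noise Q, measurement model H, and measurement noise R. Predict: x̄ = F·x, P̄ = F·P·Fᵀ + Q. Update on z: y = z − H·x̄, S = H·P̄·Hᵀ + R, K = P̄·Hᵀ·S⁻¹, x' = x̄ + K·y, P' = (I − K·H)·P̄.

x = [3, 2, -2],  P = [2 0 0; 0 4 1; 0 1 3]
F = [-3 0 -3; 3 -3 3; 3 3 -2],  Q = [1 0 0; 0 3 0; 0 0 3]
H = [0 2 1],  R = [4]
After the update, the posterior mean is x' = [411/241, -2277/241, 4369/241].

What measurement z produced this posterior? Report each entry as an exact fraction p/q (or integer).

x̄ = F·x = [-3, -3, 19]
P̄ = F·P·Fᵀ + Q = [46 -36 -9; -36 66 -21; -9 -21 57]
S = H·P̄·Hᵀ + R = [241]
K = P̄·Hᵀ·S⁻¹ = [-81/241; 111/241; 15/241]
x' − x̄ = [1134/241, -1554/241, -210/241] = K·y
y = (KᵀK)⁻¹·Kᵀ·(x' − x̄) = [-14]
z = y + H·x̄ = [-14] + [13] = [-1]

z = [-1]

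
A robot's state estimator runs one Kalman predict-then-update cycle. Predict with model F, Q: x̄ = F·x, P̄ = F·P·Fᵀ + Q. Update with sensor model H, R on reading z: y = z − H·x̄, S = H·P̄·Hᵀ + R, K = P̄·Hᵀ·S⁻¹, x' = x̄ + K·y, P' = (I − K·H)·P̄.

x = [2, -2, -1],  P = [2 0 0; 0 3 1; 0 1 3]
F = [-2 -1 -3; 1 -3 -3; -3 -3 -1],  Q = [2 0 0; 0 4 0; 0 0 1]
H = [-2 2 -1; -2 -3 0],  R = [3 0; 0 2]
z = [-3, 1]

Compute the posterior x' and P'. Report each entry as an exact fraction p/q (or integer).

x' = [11859/68651, -29589/68651, 99423/68651]
P' = [88346/68651 -51728/68651 -235100/68651; -51728/68651 44940/68651 163309/68651; -235100/68651 163309/68651 849435/68651]

x̄ = F·x = [1, 11, 1]
P̄ = F·P·Fᵀ + Q = [46 44 40; 44 78 42; 40 42 55]
y = z − H·x̄ = [-22, 36]
S = H·P̄·Hᵀ + R = [194 10; 10 1416]
K = P̄·Hᵀ·S⁻¹ = [-15016/68651 -10754/68651; 10009/68651 -15682/68651; -17539/68651 -19727/137302]
x' = x̄ + K·y = [11859/68651, -29589/68651, 99423/68651]
P' = (I − K·H)·P̄ = [88346/68651 -51728/68651 -235100/68651; -51728/68651 44940/68651 163309/68651; -235100/68651 163309/68651 849435/68651]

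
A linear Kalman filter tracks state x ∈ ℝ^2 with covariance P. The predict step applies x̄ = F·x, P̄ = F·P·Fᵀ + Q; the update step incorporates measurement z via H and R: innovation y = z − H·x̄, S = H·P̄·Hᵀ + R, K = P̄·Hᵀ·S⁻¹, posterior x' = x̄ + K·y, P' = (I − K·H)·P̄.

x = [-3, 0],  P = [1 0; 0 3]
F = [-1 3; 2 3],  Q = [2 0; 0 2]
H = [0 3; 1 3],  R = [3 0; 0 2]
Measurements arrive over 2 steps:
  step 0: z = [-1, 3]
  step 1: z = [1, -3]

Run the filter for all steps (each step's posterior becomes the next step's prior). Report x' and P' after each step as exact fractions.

step 0: x̄ = F·x = [3, -6]
step 0: P̄ = F·P·Fᵀ + Q = [30 25; 25 33]
step 0: y = z − H·x̄ = [17, 18]
step 0: S = H·P̄·Hᵀ + R = [300 372; 372 479]
step 0: K = P̄·Hᵀ·S⁻¹ = [-1045/1772 300/443; 431/1772 31/443]
step 0: x' = x̄ + K·y = [9151/1772, -1073/1772]
step 0: P' = (I − K·H)·P̄ = [5535/1772 -1045/1772; -1045/1772 431/1772]
step 1: x̄ = F·x = [-6185/886, 15083/1772]
step 1: P̄ = F·P·Fᵀ + Q = [4807/443 -5163/886; -5163/886 17023/1772]
step 1: y = z − H·x̄ = [-43477/1772, -38195/1772]
step 1: S = H·P̄·Hᵀ + R = [158523/1772 122229/1772; 122229/1772 114023/1772]
step 1: K = P̄·Hᵀ·S⁻¹ = [-394284/589793 361882/589793; 158590/589793 40743/589793]
step 1: x' = x̄ + K·y = [-2243531/589793, 250932/589793]
step 1: P' = (I − K·H)·P̄ = [1906616/589793 -394284/589793; -394284/589793 158590/589793]

step 0: x' = [9151/1772, -1073/1772], P' = [5535/1772 -1045/1772; -1045/1772 431/1772]
step 1: x' = [-2243531/589793, 250932/589793], P' = [1906616/589793 -394284/589793; -394284/589793 158590/589793]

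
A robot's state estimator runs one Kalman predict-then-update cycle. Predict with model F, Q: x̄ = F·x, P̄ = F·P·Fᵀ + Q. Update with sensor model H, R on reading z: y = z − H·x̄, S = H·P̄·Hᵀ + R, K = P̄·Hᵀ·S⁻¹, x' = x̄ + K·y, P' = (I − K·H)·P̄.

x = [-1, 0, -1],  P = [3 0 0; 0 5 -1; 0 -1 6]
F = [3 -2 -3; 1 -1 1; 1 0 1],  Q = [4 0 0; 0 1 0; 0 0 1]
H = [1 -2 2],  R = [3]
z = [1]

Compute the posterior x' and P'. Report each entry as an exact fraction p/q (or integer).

x̄ = F·x = [0, -2, -2]
P̄ = F·P·Fᵀ + Q = [93 0 -7; 0 17 10; -7 10 10]
y = z − H·x̄ = [1]
S = H·P̄·Hᵀ + R = [96]
K = P̄·Hᵀ·S⁻¹ = [79/96; -7/48; -7/96]
x' = x̄ + K·y = [79/96, -103/48, -199/96]
P' = (I − K·H)·P̄ = [2687/96 553/48 -119/96; 553/48 359/24 431/48; -119/96 431/48 911/96]

x' = [79/96, -103/48, -199/96]
P' = [2687/96 553/48 -119/96; 553/48 359/24 431/48; -119/96 431/48 911/96]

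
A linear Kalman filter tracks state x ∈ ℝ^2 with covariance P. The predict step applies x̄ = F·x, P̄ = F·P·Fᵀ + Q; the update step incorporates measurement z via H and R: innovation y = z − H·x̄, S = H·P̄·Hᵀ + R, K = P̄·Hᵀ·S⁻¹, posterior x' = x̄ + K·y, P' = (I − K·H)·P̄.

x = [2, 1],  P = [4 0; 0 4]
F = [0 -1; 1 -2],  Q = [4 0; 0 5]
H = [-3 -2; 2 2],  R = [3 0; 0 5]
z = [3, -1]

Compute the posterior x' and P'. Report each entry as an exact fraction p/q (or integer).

x̄ = F·x = [-1, 0]
P̄ = F·P·Fᵀ + Q = [8 8; 8 25]
y = z − H·x̄ = [0, 1]
S = H·P̄·Hᵀ + R = [271 -228; -228 201]
K = P̄·Hᵀ·S⁻¹ = [-248/829 -448/2487; 58/829 338/829]
x' = x̄ + K·y = [-2935/2487, 338/829]
P' = (I − K·H)·P̄ = [4472/2487 -1864/829; -1864/829 2709/829]

x' = [-2935/2487, 338/829]
P' = [4472/2487 -1864/829; -1864/829 2709/829]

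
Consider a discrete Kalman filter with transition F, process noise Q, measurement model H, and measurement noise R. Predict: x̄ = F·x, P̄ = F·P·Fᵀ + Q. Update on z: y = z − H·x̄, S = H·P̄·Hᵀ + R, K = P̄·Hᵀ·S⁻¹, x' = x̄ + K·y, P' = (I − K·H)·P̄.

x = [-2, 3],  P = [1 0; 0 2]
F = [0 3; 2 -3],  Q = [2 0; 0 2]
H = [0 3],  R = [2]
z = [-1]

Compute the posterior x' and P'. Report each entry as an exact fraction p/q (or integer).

x̄ = F·x = [9, -13]
P̄ = F·P·Fᵀ + Q = [20 -18; -18 24]
y = z − H·x̄ = [38]
S = H·P̄·Hᵀ + R = [218]
K = P̄·Hᵀ·S⁻¹ = [-27/109; 36/109]
x' = x̄ + K·y = [-45/109, -49/109]
P' = (I − K·H)·P̄ = [722/109 -18/109; -18/109 24/109]

x' = [-45/109, -49/109]
P' = [722/109 -18/109; -18/109 24/109]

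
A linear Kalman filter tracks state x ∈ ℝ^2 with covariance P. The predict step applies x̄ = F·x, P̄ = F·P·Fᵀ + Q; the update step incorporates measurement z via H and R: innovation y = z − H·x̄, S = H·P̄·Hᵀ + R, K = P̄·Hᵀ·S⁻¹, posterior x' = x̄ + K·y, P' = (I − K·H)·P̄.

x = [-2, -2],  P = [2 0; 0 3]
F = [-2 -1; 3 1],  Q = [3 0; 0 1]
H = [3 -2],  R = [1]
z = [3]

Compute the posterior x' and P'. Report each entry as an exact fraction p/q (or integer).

x' = [138/395, -401/395]
P' = [346/395 483/395; 483/395 769/395]

x̄ = F·x = [6, -8]
P̄ = F·P·Fᵀ + Q = [14 -15; -15 22]
y = z − H·x̄ = [-31]
S = H·P̄·Hᵀ + R = [395]
K = P̄·Hᵀ·S⁻¹ = [72/395; -89/395]
x' = x̄ + K·y = [138/395, -401/395]
P' = (I − K·H)·P̄ = [346/395 483/395; 483/395 769/395]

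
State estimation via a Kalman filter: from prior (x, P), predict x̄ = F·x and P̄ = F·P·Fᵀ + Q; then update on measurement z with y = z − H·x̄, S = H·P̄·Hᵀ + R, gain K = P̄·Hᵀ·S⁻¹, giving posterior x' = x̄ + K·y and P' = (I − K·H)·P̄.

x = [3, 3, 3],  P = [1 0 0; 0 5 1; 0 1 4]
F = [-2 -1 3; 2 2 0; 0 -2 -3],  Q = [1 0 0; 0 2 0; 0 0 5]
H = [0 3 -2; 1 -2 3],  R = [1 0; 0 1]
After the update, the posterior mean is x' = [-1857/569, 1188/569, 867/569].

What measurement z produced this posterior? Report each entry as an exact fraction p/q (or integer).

x̄ = F·x = [0, 12, -15]
P̄ = F·P·Fᵀ + Q = [40 -8 -29; -8 26 -26; -29 -26 73]
S = H·P̄·Hᵀ + R = [839 -898; -898 972]
K = P̄·Hᵀ·S⁻¹ = [2605/4552 4523/9104; 609/2276 479/4552; -103/2276 943/4552]
x' − x̄ = [-1857/569, -5640/569, 9402/569] = K·y
y = (KᵀK)⁻¹·Kᵀ·(x' − x̄) = [-63, 66]
z = y + H·x̄ = [-63, 66] + [66, -69] = [3, -3]

z = [3, -3]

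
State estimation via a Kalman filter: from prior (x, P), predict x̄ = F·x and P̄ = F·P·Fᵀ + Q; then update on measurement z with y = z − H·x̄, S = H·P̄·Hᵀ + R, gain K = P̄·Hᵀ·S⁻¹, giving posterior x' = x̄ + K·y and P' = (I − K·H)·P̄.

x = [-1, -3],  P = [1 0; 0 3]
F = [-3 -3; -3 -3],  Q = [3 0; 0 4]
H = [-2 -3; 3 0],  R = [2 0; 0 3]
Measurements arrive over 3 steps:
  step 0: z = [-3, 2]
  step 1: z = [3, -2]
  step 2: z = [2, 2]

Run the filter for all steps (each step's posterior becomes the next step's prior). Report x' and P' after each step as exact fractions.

step 0: x̄ = F·x = [12, 12]
step 0: P̄ = F·P·Fᵀ + Q = [39 36; 36 40]
step 0: y = z − H·x̄ = [57, -34]
step 0: S = H·P̄·Hᵀ + R = [950 -558; -558 354]
step 0: K = P̄·Hᵀ·S⁻¹ = [-93/4156 1227/4156; -321/1039 -189/1039]
step 0: x' = x̄ + K·y = [2853/4156, 597/1039]
step 0: P' = (I − K·H)·P̄ = [1227/4156 -189/1039; -189/1039 340/1039]
step 1: x̄ = F·x = [-15723/4156, -15723/4156]
step 1: P̄ = F·P·Fᵀ + Q = [22143/4156 9675/4156; 9675/4156 26299/4156]
step 1: y = z − H·x̄ = [-66147/4156, 38857/4156]
step 1: S = H·P̄·Hᵀ + R = [449675/4156 -219933/4156; -219933/4156 211755/4156]
step 1: K = P̄·Hᵀ·S⁻¹ = [-73311/3757652 1102659/3757652; -289155/939413 -171558/939413]
step 1: x' = x̄ + K·y = [-2739711/3757652, -555795/939413]
step 1: P' = (I − K·H)·P̄ = [1102659/3757652 -171558/939413; -171558/939413 307142/939413]
step 2: x̄ = F·x = [14888673/3757652, 14888673/3757652]
step 2: P̄ = F·P·Fᵀ + Q = [19901823/3757652 8628867/3757652; 8628867/3757652 23659475/3757652]
step 2: y = z − H·x̄ = [81958669/3757652, -37150715/3757652]
step 2: S = H·P̄·Hᵀ + R = [403604275/3757652 -197070741/3757652; -197070741/3757652 190389363/3757652]
step 2: K = P̄·Hᵀ·S⁻¹ = [-65690247/3371350324 989248683/3371350324; -259420299/842837581 -153926406/842837581]
step 2: x' = x̄ + K·y = [536222583/842837581, -796916064/842837581]
step 2: P' = (I − K·H)·P̄ = [989248683/3371350324 -153926406/842837581; -153926406/842837581 275564470/842837581]

step 0: x' = [2853/4156, 597/1039], P' = [1227/4156 -189/1039; -189/1039 340/1039]
step 1: x' = [-2739711/3757652, -555795/939413], P' = [1102659/3757652 -171558/939413; -171558/939413 307142/939413]
step 2: x' = [536222583/842837581, -796916064/842837581], P' = [989248683/3371350324 -153926406/842837581; -153926406/842837581 275564470/842837581]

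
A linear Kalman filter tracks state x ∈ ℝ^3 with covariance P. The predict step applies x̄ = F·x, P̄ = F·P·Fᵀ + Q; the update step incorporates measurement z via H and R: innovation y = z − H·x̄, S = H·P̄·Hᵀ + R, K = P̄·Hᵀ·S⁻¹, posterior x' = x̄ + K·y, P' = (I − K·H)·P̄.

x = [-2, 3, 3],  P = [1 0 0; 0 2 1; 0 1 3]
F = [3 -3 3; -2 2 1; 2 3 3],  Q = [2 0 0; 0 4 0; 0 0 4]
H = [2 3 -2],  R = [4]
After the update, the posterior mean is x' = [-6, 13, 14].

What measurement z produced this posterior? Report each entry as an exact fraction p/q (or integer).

z = [-1]

x̄ = F·x = [-6, 13, 14]
P̄ = F·P·Fᵀ + Q = [38 -6 15; -6 23 26; 15 26 71]
S = H·P̄·Hᵀ + R = [143]
K = P̄·Hᵀ·S⁻¹ = [28/143; 5/143; -34/143]
x' − x̄ = [0, 0, 0] = K·y
y = (KᵀK)⁻¹·Kᵀ·(x' − x̄) = [0]
z = y + H·x̄ = [0] + [-1] = [-1]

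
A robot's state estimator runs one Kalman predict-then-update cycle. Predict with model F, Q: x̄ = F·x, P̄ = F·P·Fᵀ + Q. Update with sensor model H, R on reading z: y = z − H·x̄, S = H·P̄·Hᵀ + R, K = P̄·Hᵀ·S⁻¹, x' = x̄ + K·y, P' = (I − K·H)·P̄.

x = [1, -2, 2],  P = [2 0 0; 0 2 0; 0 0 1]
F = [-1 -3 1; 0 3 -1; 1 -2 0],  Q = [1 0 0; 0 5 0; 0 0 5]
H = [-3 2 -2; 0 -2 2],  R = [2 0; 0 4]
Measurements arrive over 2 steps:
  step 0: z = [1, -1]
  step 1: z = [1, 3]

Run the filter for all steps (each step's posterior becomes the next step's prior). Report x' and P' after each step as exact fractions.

step 0: x̄ = F·x = [7, -8, 5]
step 0: P̄ = F·P·Fᵀ + Q = [22 -19 10; -19 24 -12; 10 -12 15]
step 0: y = z − H·x̄ = [48, -27]
step 0: S = H·P̄·Hᵀ + R = [800 -426; -426 256]
step 0: K = P̄·Hᵀ·S⁻¹ = [-1759/5831 -1606/5831; 12/119 -27/238; 375/5831 1854/5831]
step 0: x' = x̄ + K·y = [-253/5831, -23/238, -2903/5831]
step 0: P' = (I − K·H)·P̄ = [3314/5831 10/119 -2722/5831; 10/119 48/17 309/119; -2722/5831 309/119 18849/5831]
step 1: x̄ = F·x = [-1919/11662, 2425/11662, 874/5831]
step 1: P̄ = F·P·Fᵀ + Q = [93708/5831 -80371/5831 61976/5831; -80371/5831 105334/5831 -64310/5831; 61976/5831 -64310/5831 96365/5831]
step 1: y = z − H·x̄ = [4551/11662, 18170/5831]
step 1: S = H·P̄·Hᵀ + R = [3884474/5831 -2175358/5831; -2175358/5831 1344600/5831]
step 1: K = P̄·Hᵀ·S⁻¹ = [-6066177/21046189 -5358012/21046189; 1815054/21046189 -4748367/42092378; 727375/21046189 6206674/21046189]
step 1: x' = x̄ + K·y = [-22526579/21046189, -4627081/42092378, 45558147/42092378]
step 1: P' = (I − K·H)·P̄ = [11188134/21046189 1955542/21046189 -8760482/21046189; 1955542/21046189 61376804/21046189 56628437/21046189; -8760482/21046189 56628437/21046189 69041785/21046189]

step 0: x' = [-253/5831, -23/238, -2903/5831], P' = [3314/5831 10/119 -2722/5831; 10/119 48/17 309/119; -2722/5831 309/119 18849/5831]
step 1: x' = [-22526579/21046189, -4627081/42092378, 45558147/42092378], P' = [11188134/21046189 1955542/21046189 -8760482/21046189; 1955542/21046189 61376804/21046189 56628437/21046189; -8760482/21046189 56628437/21046189 69041785/21046189]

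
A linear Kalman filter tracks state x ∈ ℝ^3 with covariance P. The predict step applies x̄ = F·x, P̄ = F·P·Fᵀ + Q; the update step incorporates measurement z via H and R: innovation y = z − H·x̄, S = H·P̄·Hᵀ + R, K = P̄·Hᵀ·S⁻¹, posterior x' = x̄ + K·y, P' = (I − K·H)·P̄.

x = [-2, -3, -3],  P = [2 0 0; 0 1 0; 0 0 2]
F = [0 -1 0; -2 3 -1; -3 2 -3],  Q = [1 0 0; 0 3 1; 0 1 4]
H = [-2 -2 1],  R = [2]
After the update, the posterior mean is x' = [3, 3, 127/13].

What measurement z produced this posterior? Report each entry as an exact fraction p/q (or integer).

x̄ = F·x = [3, -2, 9]
P̄ = F·P·Fᵀ + Q = [2 -3 -2; -3 22 25; -2 25 44]
S = H·P̄·Hᵀ + R = [26]
K = P̄·Hᵀ·S⁻¹ = [0; -1/2; -1/13]
x' − x̄ = [0, 5, 10/13] = K·y
y = (KᵀK)⁻¹·Kᵀ·(x' − x̄) = [-10]
z = y + H·x̄ = [-10] + [7] = [-3]

z = [-3]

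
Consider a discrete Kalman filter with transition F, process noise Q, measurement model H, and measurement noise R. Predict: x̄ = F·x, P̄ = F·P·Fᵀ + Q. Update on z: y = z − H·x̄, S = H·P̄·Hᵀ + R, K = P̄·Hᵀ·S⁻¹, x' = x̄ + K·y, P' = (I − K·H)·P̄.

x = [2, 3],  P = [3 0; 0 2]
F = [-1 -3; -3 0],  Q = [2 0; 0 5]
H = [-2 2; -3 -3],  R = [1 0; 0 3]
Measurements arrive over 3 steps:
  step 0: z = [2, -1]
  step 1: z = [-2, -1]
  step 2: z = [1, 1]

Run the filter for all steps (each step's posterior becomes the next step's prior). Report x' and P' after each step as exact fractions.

step 0: x̄ = F·x = [-11, -6]
step 0: P̄ = F·P·Fᵀ + Q = [23 9; 9 32]
step 0: y = z − H·x̄ = [-8, -52]
step 0: S = H·P̄·Hᵀ + R = [149 -54; -54 660]
step 0: K = P̄·Hᵀ·S⁻¹ = [-493/1988 -659/3976; 3953/15904 -5281/31808]
step 0: x' = x̄ + K·y = [-395/994, 5129/7952]
step 0: P' = (I − K·H)·P̄ = [72/497 83/3976; 83/3976 4617/31808]
step 1: x̄ = F·x = [-12227/7952, 1185/994]
step 1: P̄ = F·P·Fᵀ + Q = [113761/31808 2475/3976; 2475/3976 3133/497]
step 1: y = z − H·x̄ = [-4237/568, -16193/7952]
step 1: S = H·P̄·Hᵀ + R = [40375/1136 -37179/2272; -37179/2272 3280281/31808]
step 1: K = P̄·Hᵀ·S⁻¹ = [-8645570/36022711 -339529/2118983; 8819072/36022711 -344632/2118983]
step 1: x' = x̄ + K·y = [20856906/36022711, -10910937/36022711]
step 1: P' = (I − K·H)·P̄ = [5047389/36022711 724604/36022711; 724604/36022711 5134140/36022711]
step 2: x̄ = F·x = [11875905/36022711, -62570718/36022711]
step 2: P̄ = F·P·Fᵀ + Q = [127647695/36022711 21663603/36022711; 21663603/36022711 225540056/36022711]
step 2: y = z − H·x̄ = [184915957/36022711, -116061728/36022711]
step 2: S = H·P̄·Hᵀ + R = [1275464891/36022711 -587354166/36022711; -587354166/36022711 3676702746/36022711]
step 2: K = P̄·Hᵀ·S⁻¹ = [-4823067698/20100839305 -3219378053/20100839305; 4920960059/20100839305 -6536648467/40201678610]
step 2: x' = x̄ + K·y = [-7758992407/20100839305, 876320751/20100839305]
step 2: P' = (I − K·H)·P̄ = [2815455951/20100839305 403922102/20100839305; 403922102/20100839305 5728804263/40201678610]

step 0: x' = [-395/994, 5129/7952], P' = [72/497 83/3976; 83/3976 4617/31808]
step 1: x' = [20856906/36022711, -10910937/36022711], P' = [5047389/36022711 724604/36022711; 724604/36022711 5134140/36022711]
step 2: x' = [-7758992407/20100839305, 876320751/20100839305], P' = [2815455951/20100839305 403922102/20100839305; 403922102/20100839305 5728804263/40201678610]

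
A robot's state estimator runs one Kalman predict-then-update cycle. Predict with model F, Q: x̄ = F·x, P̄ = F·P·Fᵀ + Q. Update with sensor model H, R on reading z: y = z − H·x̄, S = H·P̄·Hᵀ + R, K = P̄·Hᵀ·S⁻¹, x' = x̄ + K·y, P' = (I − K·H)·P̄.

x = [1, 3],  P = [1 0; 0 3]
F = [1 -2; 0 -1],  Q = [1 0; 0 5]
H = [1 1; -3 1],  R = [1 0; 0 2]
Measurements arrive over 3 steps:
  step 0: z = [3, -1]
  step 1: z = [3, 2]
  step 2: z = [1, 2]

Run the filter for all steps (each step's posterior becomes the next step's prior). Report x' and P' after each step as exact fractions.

step 0: x' = [321/346, 1183/692], P' = [32/173 11/173; 11/173 213/346]
step 1: x' = [25083/233126, 13099/5686], P' = [20711/116563 169/2843; 169/2843 1737/2843]
step 2: x' = [-840847/1779651, 2040560/2175129], P' = [632329/3559302 23501/395478; 23501/395478 295303/483362]

step 0: x̄ = F·x = [-5, -3]
step 0: P̄ = F·P·Fᵀ + Q = [14 6; 6 8]
step 0: y = z − H·x̄ = [11, -13]
step 0: S = H·P̄·Hᵀ + R = [35 -46; -46 100]
step 0: K = P̄·Hᵀ·S⁻¹ = [43/173 -85/346; 235/346 147/692]
step 0: x' = x̄ + K·y = [321/346, 1183/692]
step 0: P' = (I − K·H)·P̄ = [32/173 11/173; 11/173 213/346]
step 1: x̄ = F·x = [-431/173, -1183/692]
step 1: P̄ = F·P·Fᵀ + Q = [587/173 202/173; 202/173 1943/346]
step 1: y = z − H·x̄ = [4983/692, -2605/692]
step 1: S = H·P̄·Hᵀ + R = [4271/346 -2387/346; -2387/346 10777/346]
step 1: K = P̄·Hᵀ·S⁻¹ = [27640/116563 -27602/116563; 1906/2843 615/2843]
step 1: x' = x̄ + K·y = [25083/233126, 13099/5686]
step 1: P' = (I − K·H)·P̄ = [20711/116563 169/2843; 169/2843 1737/2843]
step 2: x̄ = F·x = [-1049035/233126, -13099/5686]
step 2: P̄ = F·P·Fᵀ + Q = [394426/116563 3305/2843; 3305/2843 15952/2843]
step 2: y = z − H·x̄ = [909610/116563, -1071897/116563]
step 2: S = H·P̄·Hᵀ + R = [1436031/116563 -800256/116563; -800256/116563 3623962/116563]
step 2: K = P̄·Hᵀ·S⁻¹ = [421919/1779651 -280913/1186434; 1458119/2175129 313699/1450086]
step 2: x' = x̄ + K·y = [-840847/1779651, 2040560/2175129]
step 2: P' = (I − K·H)·P̄ = [632329/3559302 23501/395478; 23501/395478 295303/483362]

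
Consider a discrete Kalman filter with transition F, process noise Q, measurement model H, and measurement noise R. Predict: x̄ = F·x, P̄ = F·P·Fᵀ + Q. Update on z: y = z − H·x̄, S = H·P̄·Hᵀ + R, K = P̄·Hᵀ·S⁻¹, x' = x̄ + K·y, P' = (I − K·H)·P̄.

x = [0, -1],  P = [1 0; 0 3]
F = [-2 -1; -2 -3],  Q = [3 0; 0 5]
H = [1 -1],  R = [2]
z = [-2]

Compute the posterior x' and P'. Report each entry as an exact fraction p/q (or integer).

x' = [1, 3]
P' = [211/22 217/22; 217/22 263/22]

x̄ = F·x = [1, 3]
P̄ = F·P·Fᵀ + Q = [10 13; 13 36]
y = z − H·x̄ = [0]
S = H·P̄·Hᵀ + R = [22]
K = P̄·Hᵀ·S⁻¹ = [-3/22; -23/22]
x' = x̄ + K·y = [1, 3]
P' = (I − K·H)·P̄ = [211/22 217/22; 217/22 263/22]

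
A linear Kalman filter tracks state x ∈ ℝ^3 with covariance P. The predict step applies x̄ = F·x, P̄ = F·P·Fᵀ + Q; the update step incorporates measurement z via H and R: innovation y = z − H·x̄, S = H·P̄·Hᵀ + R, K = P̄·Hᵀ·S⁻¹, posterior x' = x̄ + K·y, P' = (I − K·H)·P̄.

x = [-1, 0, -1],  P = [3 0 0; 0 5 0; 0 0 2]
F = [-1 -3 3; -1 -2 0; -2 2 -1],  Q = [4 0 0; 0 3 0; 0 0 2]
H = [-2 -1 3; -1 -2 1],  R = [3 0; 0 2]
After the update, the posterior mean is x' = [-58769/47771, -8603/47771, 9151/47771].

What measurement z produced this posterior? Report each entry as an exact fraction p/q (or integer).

x̄ = F·x = [-2, 1, 3]
P̄ = F·P·Fᵀ + Q = [70 33 -30; 33 26 -14; -30 -14 36]
S = H·P̄·Hᵀ + R = [1209 713; 713 460]
K = P̄·Hᵀ·S⁻¹ = [-114/2077 -425/1541; 389/2077 -779/1541; 726/2077 -520/1541]
x' − x̄ = [36773/47771, -56374/47771, -134162/47771] = K·y
y = (KᵀK)⁻¹·Kᵀ·(x' − x̄) = [-9, -1]
z = y + H·x̄ = [-9, -1] + [12, 3] = [3, 2]

z = [3, 2]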